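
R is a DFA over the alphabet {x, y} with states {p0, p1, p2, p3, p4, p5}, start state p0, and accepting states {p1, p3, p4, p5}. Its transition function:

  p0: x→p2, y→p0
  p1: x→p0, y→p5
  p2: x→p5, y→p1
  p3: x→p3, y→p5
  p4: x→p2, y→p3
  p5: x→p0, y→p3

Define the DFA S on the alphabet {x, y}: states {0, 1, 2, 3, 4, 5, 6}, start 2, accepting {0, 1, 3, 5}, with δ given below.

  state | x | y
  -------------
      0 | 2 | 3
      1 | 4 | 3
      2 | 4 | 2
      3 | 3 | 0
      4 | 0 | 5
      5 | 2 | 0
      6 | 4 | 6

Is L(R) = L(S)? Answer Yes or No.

Exploring the product automaton R × S from the start pair (p0, 2), following both machines on each input symbol, reaches 5 state pairs: (p0, 2), (p2, 4), (p5, 0), (p1, 5), (p3, 3).
R accepts in {p1, p3, p4, p5} and S accepts in {0, 1, 3, 5}. In every reachable pair the two components are either both accepting — (p5, 0), (p1, 5), (p3, 3) — or both non-accepting, so no string is accepted by exactly one of the machines: L(R) \ L(S) and L(S) \ L(R) are both empty.
Hence every string is accepted by R iff it is accepted by S, and the two languages coincide.

Yes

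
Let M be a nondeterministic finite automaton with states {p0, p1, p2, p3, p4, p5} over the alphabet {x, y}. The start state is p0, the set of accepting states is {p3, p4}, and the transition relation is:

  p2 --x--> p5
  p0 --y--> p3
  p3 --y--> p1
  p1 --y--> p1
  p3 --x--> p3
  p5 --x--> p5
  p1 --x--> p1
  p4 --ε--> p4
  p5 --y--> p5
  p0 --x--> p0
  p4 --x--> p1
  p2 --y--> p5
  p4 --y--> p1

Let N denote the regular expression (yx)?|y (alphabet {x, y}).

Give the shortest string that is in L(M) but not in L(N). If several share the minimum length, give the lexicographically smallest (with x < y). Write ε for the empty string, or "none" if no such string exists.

The string xy is accepted by M but not by N.
No shorter string lies in the difference, and xy is the lexicographically first length-2 string in L(M) \ L(N).

xy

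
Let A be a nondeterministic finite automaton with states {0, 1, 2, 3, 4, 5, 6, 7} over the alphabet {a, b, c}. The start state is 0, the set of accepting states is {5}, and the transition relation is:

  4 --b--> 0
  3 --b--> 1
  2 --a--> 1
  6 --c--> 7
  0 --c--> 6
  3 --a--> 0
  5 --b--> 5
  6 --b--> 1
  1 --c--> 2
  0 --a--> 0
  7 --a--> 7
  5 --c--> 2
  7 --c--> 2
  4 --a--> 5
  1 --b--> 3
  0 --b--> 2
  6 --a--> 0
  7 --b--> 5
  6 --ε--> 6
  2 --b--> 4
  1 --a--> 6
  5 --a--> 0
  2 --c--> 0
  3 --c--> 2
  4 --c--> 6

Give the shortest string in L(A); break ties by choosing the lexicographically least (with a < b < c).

A breadth-first search from 0 reaches an accepting state first via the path 0 → 2 → 4 → 5 on input bba.
No string of length < 3 is accepted (BFS exhausts all shorter strings without reaching an accepting state), and bba is the lexicographically least accepting string of length 3.

bba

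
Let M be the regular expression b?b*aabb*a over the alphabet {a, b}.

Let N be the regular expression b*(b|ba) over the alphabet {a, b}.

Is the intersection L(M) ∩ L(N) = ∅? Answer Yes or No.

Converting the expression M to a DFA (subset construction, then merging equivalent states) gives the minimal DFA with states {m0, m1, m2, m3, m4, m5}, start state m0, accepting states {m5} and transitions m0: a→m1, b→m0; m1: a→m2, b→m3; m2: a→m3, b→m4; m3: a→m3, b→m3; m4: a→m5, b→m4; m5: a→m3, b→m3.
Converting the expression N to a DFA (subset construction, then merging equivalent states) gives the minimal DFA with states {n0, n1, n2, n3}, start state n0, accepting states {n2, n3} and transitions n0: a→n1, b→n2; n1: a→n1, b→n1; n2: a→n3, b→n2; n3: a→n1, b→n1.
Exploring the product automaton M × N from the start pair (m0, n0), following both machines on each input symbol, reaches 8 state pairs: (m0, n0), (m1, n1), (m0, n2), (m2, n1), (m3, n1), (m1, n3), (m4, n1), (m5, n1).
M accepts in {m5} and N accepts in {n2, n3}; no reachable pair has both components accepting, so no string drives both machines to acceptance simultaneously and L(M) ∩ L(N) = ∅.
So no string is accepted by both, and the intersection is empty.

Yes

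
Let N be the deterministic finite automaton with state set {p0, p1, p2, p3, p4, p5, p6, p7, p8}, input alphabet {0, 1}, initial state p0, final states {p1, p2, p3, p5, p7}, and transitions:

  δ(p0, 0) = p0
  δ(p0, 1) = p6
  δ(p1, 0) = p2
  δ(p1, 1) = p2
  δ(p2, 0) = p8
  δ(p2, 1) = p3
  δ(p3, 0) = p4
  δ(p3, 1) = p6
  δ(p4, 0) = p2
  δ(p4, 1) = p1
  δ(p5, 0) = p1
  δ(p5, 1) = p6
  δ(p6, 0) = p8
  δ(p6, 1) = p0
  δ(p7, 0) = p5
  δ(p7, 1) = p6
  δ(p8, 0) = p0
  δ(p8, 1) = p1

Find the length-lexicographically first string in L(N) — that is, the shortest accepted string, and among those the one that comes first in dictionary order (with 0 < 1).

101

A breadth-first search from p0 reaches an accepting state first via the path p0 → p6 → p8 → p1 on input 101.
No string of length < 3 is accepted (BFS exhausts all shorter strings without reaching an accepting state), and 101 is the lexicographically least accepting string of length 3.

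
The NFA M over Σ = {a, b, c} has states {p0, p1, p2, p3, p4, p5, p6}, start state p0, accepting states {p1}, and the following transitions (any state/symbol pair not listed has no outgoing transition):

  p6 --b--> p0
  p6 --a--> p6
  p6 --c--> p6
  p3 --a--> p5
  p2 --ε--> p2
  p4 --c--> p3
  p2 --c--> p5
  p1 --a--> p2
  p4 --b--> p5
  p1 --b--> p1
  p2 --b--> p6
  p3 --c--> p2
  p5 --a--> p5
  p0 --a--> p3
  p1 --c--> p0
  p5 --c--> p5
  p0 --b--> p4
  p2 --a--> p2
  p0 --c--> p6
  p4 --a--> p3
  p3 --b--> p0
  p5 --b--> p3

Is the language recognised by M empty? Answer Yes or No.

Yes

The states reachable from the start state are {p0, p2, p3, p4, p5, p6}.
None of the accepting states {p1} is reachable, so no string is accepted and L(M) = ∅.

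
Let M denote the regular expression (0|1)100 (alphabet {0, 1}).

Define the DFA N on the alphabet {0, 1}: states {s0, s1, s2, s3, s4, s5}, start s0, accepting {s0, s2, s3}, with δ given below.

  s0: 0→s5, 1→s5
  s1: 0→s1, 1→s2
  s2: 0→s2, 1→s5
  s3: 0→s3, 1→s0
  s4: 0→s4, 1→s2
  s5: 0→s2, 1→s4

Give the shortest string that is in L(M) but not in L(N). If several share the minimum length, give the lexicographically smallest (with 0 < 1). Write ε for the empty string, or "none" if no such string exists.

The string 0100 is accepted by M but not by N.
No shorter string lies in the difference, and 0100 is the lexicographically first length-4 string in L(M) \ L(N).

0100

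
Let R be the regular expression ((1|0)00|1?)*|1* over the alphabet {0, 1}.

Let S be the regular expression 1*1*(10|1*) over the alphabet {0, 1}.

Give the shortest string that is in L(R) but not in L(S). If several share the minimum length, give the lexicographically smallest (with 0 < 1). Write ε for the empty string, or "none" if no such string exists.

The string 000 is accepted by R but not by S.
No shorter string lies in the difference, and 000 is the lexicographically first length-3 string in L(R) \ L(S).

000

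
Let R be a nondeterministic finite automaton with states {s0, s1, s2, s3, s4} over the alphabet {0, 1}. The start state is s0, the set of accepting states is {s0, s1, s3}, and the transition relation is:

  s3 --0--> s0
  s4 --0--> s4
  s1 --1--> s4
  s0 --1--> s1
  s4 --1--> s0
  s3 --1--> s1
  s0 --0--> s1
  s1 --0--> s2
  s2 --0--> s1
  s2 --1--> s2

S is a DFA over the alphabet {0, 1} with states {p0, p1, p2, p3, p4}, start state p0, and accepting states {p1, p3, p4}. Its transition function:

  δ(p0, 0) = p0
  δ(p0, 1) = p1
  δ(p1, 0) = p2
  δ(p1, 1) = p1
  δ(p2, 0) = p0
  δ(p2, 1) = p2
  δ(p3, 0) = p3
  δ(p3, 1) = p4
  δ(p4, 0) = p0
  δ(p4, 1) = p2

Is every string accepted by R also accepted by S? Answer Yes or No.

No

The empty string ε is in L(R) but not in L(S).
So L(R) ⊄ L(S).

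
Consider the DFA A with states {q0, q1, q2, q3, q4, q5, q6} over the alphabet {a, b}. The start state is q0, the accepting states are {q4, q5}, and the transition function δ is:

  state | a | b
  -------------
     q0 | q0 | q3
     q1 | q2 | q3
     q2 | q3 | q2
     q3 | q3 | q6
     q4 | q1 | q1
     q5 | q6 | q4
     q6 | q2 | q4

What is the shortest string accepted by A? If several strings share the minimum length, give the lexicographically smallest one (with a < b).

A breadth-first search from q0 reaches an accepting state first via the path q0 → q3 → q6 → q4 on input bbb.
No string of length < 3 is accepted (BFS exhausts all shorter strings without reaching an accepting state), and bbb is the lexicographically least accepting string of length 3.

bbb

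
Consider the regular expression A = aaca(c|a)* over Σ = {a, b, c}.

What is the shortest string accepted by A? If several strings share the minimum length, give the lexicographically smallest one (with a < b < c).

By inspection of the expression, no string of length less than 4 matches, and aaca is the lexicographically first match of length 4.

aaca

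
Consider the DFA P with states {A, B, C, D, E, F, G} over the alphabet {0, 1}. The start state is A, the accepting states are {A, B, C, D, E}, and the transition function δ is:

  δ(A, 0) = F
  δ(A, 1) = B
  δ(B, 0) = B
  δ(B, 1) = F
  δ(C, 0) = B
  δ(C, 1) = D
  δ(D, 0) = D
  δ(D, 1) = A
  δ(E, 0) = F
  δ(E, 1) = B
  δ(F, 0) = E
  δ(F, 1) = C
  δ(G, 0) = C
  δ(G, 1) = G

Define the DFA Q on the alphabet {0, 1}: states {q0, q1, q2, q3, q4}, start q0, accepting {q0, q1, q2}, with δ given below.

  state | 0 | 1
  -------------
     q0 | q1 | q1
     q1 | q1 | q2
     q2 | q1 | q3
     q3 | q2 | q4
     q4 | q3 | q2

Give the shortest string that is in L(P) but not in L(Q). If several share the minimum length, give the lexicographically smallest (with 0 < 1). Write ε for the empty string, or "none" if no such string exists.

011

The string 011 is accepted by P but not by Q.
No shorter string lies in the difference, and 011 is the lexicographically first length-3 string in L(P) \ L(Q).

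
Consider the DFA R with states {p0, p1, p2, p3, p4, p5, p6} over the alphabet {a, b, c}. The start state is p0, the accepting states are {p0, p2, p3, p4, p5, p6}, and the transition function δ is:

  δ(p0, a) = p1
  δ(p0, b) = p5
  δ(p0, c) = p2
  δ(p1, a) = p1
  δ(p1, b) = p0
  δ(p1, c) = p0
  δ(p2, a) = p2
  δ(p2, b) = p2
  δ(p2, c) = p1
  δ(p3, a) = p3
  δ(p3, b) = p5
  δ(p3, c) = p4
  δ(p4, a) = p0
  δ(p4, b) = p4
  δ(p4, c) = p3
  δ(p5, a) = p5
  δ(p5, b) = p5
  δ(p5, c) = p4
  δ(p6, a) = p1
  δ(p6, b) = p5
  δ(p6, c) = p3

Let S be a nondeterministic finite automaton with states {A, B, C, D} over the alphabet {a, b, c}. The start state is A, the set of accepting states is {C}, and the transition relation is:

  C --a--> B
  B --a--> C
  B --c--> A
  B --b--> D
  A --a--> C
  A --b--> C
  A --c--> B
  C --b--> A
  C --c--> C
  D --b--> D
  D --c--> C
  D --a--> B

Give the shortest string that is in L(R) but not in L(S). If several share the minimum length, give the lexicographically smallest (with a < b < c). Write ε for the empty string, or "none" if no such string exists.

The empty string ε is accepted by R but not by S.
Since ε is the unique shortest string, it is the required witness.

ε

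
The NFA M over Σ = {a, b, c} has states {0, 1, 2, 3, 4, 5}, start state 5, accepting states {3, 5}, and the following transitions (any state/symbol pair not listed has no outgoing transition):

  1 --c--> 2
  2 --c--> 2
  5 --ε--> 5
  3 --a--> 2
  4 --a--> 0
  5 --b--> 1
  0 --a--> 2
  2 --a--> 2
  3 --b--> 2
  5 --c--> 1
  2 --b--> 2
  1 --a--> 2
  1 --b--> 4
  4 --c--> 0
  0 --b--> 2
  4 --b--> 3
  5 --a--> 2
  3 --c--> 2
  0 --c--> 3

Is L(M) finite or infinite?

finite

The useful states (reachable from 5 and able to reach an accepting state) are {0, 1, 3, 4, 5}.
Restricted to these states the transition graph has no cycle, so every accepting path has bounded length and L is finite.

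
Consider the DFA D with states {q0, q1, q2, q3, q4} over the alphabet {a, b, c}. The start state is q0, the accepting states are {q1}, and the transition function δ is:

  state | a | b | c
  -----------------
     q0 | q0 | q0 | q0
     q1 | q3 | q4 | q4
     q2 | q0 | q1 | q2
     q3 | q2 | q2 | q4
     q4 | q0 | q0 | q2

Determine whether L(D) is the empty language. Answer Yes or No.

Yes

The states reachable from the start state are {q0}.
None of the accepting states {q1} is reachable, so no string is accepted and L(D) = ∅.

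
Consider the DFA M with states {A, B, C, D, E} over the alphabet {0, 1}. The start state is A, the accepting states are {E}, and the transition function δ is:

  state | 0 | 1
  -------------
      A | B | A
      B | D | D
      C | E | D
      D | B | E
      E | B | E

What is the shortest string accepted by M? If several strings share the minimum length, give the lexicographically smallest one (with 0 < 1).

001

A breadth-first search from A reaches an accepting state first via the path A → B → D → E on input 001.
No string of length < 3 is accepted (BFS exhausts all shorter strings without reaching an accepting state), and 001 is the lexicographically least accepting string of length 3.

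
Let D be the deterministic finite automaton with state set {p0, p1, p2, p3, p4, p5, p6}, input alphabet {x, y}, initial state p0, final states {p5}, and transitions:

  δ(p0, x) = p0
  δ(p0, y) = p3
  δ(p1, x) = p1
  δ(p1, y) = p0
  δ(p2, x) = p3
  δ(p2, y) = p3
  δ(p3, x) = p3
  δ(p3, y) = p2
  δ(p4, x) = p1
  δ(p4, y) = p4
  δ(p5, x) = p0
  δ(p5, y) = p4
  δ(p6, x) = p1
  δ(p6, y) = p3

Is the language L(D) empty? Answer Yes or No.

The states reachable from the start state are {p0, p2, p3}.
None of the accepting states {p5} is reachable, so no string is accepted and L(D) = ∅.

Yes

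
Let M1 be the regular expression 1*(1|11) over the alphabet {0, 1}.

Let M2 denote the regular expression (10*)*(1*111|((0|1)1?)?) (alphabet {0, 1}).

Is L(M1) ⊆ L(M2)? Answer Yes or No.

Converting the expression M1 to a DFA (subset construction, then merging equivalent states) gives the minimal DFA with states {r0, r1, r2}, start state r0, accepting states {r2} and transitions r0: 0→r1, 1→r2; r1: 0→r1, 1→r1; r2: 0→r1, 1→r2.
Converting the expression M2 to a DFA (subset construction, then merging equivalent states) gives the minimal DFA with states {t0, t1, t2, t3, t4}, start state t0, accepting states {t0, t1, t2, t4} and transitions t0: 0→t1, 1→t2; t1: 0→t3, 1→t4; t2: 0→t2, 1→t2; t3: 0→t3, 1→t3; t4: 0→t3, 1→t3.
Exploring the product automaton M1 × M2 from the start pair (r0, t0), following both machines on each input symbol, reaches 6 state pairs: (r0, t0), (r1, t1), (r2, t2), (r1, t3), (r1, t4), (r1, t2).
M1 accepts in {r2} and M2 accepts in {t0, t1, t2, t4}. The reachable pairs whose M1-component is accepting are (r2, t2); in each of them the M2-component is accepting too, so the product for L(M1) \ L(M2) (M1-component accepting, M2-component rejecting) has no reachable accepting pair and the difference is empty.
Hence every string in L(M1) is also in L(M2).

Yes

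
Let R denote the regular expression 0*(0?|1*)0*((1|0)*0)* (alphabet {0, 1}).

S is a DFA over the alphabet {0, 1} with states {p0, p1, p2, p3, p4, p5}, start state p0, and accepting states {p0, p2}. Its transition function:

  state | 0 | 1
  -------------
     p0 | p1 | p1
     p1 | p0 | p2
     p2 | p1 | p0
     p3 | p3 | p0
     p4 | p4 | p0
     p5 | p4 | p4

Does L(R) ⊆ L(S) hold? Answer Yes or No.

No

The string 0 is in L(R) but not in L(S).
So L(R) ⊄ L(S).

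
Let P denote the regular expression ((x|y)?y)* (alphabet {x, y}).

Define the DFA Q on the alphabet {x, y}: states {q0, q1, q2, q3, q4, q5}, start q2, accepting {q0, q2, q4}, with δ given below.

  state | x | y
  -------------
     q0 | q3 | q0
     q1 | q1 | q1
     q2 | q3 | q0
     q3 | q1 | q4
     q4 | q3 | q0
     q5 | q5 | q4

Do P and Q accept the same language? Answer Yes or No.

Converting the expression P to a DFA (subset construction, then merging equivalent states) gives the minimal DFA with states {p0, p1, p2}, start state p0, accepting states {p0} and transitions p0: x→p1, y→p0; p1: x→p2, y→p0; p2: x→p2, y→p2.
Exploring the product automaton P × Q from the start pair (p0, q2), following both machines on each input symbol, reaches 5 state pairs: (p0, q2), (p1, q3), (p0, q0), (p2, q1), (p0, q4).
P accepts in {p0} and Q accepts in {q0, q2, q4}. In every reachable pair the two components are either both accepting — (p0, q2), (p0, q0), (p0, q4) — or both non-accepting, so no string is accepted by exactly one of the machines: L(P) \ L(Q) and L(Q) \ L(P) are both empty.
Hence every string is accepted by P iff it is accepted by Q, and the two languages coincide.

Yes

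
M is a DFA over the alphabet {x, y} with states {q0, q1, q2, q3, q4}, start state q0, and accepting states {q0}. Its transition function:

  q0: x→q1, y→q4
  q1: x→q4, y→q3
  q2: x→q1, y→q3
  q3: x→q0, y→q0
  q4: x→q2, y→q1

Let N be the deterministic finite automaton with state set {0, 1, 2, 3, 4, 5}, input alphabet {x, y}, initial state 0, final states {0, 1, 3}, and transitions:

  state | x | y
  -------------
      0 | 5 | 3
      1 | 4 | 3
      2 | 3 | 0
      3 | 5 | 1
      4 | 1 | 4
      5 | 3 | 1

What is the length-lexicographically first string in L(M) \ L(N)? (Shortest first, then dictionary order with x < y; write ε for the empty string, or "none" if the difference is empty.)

The string xyx is accepted by M but not by N.
No shorter string lies in the difference, and xyx is the lexicographically first length-3 string in L(M) \ L(N).

xyx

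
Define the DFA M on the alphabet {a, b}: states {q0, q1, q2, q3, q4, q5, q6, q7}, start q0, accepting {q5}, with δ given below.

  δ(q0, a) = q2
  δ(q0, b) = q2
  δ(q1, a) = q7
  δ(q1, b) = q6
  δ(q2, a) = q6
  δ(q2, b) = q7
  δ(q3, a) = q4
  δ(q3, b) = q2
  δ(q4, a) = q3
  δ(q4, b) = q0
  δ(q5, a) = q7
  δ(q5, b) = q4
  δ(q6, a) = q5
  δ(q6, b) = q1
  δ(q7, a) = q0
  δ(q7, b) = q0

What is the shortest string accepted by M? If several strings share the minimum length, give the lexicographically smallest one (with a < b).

aaa

A breadth-first search from q0 reaches an accepting state first via the path q0 → q2 → q6 → q5 on input aaa.
No string of length < 3 is accepted (BFS exhausts all shorter strings without reaching an accepting state), and aaa is the lexicographically least accepting string of length 3.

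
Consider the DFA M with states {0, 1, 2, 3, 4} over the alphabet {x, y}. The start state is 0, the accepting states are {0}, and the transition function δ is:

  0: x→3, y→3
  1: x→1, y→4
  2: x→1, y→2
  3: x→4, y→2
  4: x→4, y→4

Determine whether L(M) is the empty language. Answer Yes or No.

No

The empty string ε is accepted: the run 0 ends in the accepting state 0.
Since at least one string is accepted, L(M) is not empty.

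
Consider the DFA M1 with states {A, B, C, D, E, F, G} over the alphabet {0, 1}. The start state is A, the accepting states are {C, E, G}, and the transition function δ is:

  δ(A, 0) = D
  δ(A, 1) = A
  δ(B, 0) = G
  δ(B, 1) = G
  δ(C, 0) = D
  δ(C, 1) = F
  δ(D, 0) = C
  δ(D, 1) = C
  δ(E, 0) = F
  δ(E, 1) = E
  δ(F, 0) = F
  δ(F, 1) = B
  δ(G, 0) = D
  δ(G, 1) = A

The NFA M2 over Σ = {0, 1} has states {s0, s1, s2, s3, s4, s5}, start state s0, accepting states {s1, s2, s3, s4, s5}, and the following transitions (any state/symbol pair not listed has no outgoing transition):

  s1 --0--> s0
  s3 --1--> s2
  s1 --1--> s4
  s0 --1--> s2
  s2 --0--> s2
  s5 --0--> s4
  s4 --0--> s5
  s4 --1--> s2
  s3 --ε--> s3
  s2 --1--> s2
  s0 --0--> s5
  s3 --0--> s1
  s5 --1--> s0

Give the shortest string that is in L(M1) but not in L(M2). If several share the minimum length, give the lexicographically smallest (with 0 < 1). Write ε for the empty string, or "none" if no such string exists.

The string 01 is accepted by M1 but not by M2.
No shorter string lies in the difference, and 01 is the lexicographically first length-2 string in L(M1) \ L(M2).

01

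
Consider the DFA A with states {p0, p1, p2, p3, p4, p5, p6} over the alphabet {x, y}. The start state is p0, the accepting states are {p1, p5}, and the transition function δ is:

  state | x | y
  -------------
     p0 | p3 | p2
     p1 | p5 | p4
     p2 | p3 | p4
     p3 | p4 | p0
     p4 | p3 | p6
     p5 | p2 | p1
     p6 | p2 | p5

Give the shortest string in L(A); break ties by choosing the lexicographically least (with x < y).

xxyy

A breadth-first search from p0 reaches an accepting state first via the path p0 → p3 → p4 → p6 → p5 on input xxyy.
No string of length < 4 is accepted (BFS exhausts all shorter strings without reaching an accepting state), and xxyy is the lexicographically least accepting string of length 4.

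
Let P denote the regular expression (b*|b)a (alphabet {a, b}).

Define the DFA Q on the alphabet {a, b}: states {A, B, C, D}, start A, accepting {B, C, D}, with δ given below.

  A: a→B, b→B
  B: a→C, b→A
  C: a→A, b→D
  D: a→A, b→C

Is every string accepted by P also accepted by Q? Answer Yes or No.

Converting the expression P to a DFA (subset construction, then merging equivalent states) gives the minimal DFA with states {p0, p1, p2}, start state p0, accepting states {p1} and transitions p0: a→p1, b→p0; p1: a→p2, b→p2; p2: a→p2, b→p2.
Exploring the product automaton P × Q from the start pair (p0, A), following both machines on each input symbol, reaches 8 state pairs: (p0, A), (p1, B), (p0, B), (p2, C), (p2, A), (p1, C), (p2, D), (p2, B).
P accepts in {p1} and Q accepts in {B, C, D}. The reachable pairs whose P-component is accepting are (p1, B), (p1, C); in each of them the Q-component is accepting too, so the product for L(P) \ L(Q) (P-component accepting, Q-component rejecting) has no reachable accepting pair and the difference is empty.
Hence every string in L(P) is also in L(Q).

Yes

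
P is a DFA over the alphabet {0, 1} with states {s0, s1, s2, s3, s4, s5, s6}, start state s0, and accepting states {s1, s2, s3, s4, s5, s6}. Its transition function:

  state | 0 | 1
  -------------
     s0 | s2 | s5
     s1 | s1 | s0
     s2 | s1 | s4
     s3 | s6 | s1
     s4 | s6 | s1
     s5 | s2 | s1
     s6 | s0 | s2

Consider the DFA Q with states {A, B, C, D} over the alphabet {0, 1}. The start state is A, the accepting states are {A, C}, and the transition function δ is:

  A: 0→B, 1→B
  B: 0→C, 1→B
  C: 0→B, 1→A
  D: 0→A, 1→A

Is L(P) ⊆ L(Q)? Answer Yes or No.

No

The string 0 is in L(P) but not in L(Q).
So L(P) ⊄ L(Q).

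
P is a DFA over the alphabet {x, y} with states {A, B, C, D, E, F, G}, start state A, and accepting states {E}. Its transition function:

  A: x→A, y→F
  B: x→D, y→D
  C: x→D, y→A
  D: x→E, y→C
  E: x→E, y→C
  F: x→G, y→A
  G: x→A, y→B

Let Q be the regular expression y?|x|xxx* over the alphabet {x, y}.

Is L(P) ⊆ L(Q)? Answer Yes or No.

No

The string yxyxx is in L(P) but not in L(Q).
So L(P) ⊄ L(Q).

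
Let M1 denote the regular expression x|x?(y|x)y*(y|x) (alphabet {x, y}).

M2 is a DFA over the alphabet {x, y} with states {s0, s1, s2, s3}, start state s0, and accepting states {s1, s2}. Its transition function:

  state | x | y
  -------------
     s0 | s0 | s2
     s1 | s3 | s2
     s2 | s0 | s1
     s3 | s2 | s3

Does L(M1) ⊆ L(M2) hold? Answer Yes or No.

The string x is in L(M1) but not in L(M2).
So L(M1) ⊄ L(M2).

No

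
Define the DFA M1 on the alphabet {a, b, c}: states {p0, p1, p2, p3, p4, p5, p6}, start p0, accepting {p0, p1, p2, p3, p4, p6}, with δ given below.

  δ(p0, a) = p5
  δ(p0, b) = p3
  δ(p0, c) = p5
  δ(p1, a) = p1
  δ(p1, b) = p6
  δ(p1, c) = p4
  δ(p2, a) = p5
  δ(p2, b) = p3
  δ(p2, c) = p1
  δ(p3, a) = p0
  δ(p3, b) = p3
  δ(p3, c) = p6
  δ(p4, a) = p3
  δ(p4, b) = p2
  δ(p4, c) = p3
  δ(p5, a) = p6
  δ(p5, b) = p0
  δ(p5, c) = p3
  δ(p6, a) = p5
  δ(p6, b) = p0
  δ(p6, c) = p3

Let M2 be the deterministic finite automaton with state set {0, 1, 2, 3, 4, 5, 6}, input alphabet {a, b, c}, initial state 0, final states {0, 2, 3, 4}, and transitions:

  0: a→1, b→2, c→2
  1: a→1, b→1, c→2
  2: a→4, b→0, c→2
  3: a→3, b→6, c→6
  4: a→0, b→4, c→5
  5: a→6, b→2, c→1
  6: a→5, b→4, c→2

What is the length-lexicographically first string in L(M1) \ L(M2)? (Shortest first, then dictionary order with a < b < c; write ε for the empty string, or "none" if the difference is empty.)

aa

The string aa is accepted by M1 but not by M2.
No shorter string lies in the difference, and aa is the lexicographically first length-2 string in L(M1) \ L(M2).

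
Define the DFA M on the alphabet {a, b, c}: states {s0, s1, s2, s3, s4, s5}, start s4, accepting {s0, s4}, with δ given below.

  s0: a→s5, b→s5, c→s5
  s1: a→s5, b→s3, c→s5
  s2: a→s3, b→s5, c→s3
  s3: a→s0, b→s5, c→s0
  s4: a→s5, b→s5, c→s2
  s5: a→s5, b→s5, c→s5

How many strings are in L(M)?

The useful subgraph on states {s0, s2, s3, s4} is acyclic, so L(M) is finite; the longest accepting path visits 4 useful states, giving maximum string length 3.
Counting accepting paths from s4 by length: 1 of length 0, 4 of length 3. Total 5.

5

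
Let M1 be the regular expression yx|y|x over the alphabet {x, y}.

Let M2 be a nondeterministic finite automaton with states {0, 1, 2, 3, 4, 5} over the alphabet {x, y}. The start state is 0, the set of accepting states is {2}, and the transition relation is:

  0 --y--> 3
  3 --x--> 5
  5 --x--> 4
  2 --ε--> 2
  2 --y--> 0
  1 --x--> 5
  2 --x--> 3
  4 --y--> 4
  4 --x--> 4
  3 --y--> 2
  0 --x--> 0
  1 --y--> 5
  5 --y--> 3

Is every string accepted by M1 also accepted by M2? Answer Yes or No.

No

The string x is in L(M1) but not in L(M2).
So L(M1) ⊄ L(M2).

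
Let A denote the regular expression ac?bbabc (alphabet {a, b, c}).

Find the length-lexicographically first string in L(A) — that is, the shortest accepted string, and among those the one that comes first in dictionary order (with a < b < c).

By inspection of the expression, no string of length less than 6 matches, and abbabc is the lexicographically first match of length 6.

abbabc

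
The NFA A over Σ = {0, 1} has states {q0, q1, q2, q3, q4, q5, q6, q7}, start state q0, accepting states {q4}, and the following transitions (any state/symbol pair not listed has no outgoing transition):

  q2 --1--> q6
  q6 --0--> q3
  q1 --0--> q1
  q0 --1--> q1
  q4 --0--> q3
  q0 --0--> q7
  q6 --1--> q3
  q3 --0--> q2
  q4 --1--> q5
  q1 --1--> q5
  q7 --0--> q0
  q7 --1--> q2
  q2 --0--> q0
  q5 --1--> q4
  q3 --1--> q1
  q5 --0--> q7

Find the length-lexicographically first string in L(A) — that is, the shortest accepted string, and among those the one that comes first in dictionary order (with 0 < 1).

A breadth-first search from q0 reaches an accepting state first via the path q0 → q1 → q5 → q4 on input 111.
No string of length < 3 is accepted (BFS exhausts all shorter strings without reaching an accepting state), and 111 is the lexicographically least accepting string of length 3.

111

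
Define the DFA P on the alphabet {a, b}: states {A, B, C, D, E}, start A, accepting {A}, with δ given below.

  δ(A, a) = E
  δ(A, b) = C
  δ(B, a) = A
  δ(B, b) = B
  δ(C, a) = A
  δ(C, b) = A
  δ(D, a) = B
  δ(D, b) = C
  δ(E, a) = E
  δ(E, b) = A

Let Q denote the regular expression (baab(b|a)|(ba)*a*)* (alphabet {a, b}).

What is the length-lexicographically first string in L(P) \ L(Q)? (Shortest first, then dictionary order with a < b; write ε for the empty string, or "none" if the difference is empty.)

The string ab is accepted by P but not by Q.
No shorter string lies in the difference, and ab is the lexicographically first length-2 string in L(P) \ L(Q).

ab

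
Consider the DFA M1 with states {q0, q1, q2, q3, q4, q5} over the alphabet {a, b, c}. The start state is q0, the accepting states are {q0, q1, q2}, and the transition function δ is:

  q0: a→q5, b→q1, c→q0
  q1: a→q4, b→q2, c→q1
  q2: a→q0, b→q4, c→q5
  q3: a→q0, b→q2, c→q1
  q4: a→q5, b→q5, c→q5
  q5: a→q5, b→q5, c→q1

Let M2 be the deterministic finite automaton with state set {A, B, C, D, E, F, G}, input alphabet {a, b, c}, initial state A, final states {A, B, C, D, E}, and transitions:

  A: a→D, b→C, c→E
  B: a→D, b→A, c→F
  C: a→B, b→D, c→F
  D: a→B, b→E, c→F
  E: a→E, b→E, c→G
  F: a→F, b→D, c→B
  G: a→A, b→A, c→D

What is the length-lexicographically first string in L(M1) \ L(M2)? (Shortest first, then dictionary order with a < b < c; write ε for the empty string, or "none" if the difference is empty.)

ac

The string ac is accepted by M1 but not by M2.
No shorter string lies in the difference, and ac is the lexicographically first length-2 string in L(M1) \ L(M2).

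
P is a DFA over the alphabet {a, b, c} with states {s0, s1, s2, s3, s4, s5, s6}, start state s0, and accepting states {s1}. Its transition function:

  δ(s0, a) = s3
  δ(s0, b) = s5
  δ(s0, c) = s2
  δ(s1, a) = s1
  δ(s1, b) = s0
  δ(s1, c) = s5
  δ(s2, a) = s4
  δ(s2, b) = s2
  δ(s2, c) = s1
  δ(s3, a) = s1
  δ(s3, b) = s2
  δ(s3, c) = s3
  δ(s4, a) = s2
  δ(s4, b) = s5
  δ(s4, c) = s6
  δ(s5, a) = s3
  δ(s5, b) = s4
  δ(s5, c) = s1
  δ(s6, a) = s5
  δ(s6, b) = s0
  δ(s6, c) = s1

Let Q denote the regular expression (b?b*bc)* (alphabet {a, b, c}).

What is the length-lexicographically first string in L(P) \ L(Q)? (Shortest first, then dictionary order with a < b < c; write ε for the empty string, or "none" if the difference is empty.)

The string aa is accepted by P but not by Q.
No shorter string lies in the difference, and aa is the lexicographically first length-2 string in L(P) \ L(Q).

aa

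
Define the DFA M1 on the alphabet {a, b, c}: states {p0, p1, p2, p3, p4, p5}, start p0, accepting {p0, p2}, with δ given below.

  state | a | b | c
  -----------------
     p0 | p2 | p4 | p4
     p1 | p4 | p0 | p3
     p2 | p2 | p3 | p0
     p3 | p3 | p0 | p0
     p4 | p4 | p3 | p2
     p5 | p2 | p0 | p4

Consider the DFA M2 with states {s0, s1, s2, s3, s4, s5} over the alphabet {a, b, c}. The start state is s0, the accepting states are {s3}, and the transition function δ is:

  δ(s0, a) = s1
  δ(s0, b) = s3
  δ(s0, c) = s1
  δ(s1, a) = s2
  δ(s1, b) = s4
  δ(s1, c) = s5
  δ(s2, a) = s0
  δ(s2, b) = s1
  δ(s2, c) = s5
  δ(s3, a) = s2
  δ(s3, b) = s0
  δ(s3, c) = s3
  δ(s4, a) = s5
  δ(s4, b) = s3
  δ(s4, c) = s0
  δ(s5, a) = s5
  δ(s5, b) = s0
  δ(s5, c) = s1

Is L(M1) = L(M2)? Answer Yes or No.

No

The empty string ε is accepted by M1 but rejected by M2.
So L(M1) ≠ L(M2).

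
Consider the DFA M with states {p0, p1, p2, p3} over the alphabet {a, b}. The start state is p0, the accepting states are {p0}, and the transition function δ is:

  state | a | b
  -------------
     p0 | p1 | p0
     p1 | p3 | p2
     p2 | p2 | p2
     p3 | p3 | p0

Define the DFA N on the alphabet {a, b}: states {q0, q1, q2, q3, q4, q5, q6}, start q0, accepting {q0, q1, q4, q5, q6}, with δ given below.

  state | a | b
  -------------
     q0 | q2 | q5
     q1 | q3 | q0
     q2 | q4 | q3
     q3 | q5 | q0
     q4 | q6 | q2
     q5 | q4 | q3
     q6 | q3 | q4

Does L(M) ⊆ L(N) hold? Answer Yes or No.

The string bb is in L(M) but not in L(N).
So L(M) ⊄ L(N).

No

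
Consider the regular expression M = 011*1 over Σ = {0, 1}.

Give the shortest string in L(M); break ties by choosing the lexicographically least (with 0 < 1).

011

By inspection of the expression, no string of length less than 3 matches, and 011 is the lexicographically first match of length 3.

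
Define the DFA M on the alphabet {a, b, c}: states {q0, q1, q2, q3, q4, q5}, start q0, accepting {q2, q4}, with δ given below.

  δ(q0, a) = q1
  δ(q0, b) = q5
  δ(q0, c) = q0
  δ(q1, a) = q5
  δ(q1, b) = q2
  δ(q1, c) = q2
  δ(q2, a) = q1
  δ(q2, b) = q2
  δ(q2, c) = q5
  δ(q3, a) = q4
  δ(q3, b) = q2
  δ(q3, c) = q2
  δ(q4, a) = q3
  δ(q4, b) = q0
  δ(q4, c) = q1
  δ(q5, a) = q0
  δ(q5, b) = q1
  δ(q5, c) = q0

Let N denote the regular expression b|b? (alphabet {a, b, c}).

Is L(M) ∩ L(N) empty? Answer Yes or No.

Converting the expression N to a DFA (subset construction, then merging equivalent states) gives the minimal DFA with states {n0, n1, n2}, start state n0, accepting states {n0, n2} and transitions n0: a→n1, b→n2, c→n1; n1: a→n1, b→n1, c→n1; n2: a→n1, b→n1, c→n1.
Exploring the product automaton M × N from the start pair (q0, n0), following both machines on each input symbol, reaches 6 state pairs: (q0, n0), (q1, n1), (q5, n2), (q0, n1), (q5, n1), (q2, n1).
M accepts in {q2, q4} and N accepts in {n0, n2}; no reachable pair has both components accepting, so no string drives both machines to acceptance simultaneously and L(M) ∩ L(N) = ∅.
So no string is accepted by both, and the intersection is empty.

Yes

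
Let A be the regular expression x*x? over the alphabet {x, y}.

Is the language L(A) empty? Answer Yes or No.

The empty string ε matches the expression, so it belongs to L(A).
Since L(A) contains at least one string, it is not empty.

No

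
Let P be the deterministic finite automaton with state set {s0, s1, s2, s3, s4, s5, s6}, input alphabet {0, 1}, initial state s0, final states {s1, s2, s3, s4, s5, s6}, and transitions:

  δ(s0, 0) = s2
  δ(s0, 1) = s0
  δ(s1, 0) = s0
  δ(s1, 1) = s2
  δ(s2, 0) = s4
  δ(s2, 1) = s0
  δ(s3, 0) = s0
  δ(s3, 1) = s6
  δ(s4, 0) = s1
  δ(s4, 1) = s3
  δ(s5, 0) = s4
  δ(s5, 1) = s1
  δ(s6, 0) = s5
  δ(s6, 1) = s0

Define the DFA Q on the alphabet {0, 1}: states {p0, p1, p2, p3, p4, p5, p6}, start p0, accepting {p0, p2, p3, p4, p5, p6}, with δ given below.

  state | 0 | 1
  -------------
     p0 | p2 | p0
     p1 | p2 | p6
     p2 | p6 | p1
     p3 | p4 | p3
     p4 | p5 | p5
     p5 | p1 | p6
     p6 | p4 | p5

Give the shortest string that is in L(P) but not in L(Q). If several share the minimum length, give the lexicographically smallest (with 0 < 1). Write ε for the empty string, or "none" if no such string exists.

The string 00000 is accepted by P but not by Q.
No shorter string lies in the difference, and 00000 is the lexicographically first length-5 string in L(P) \ L(Q).

00000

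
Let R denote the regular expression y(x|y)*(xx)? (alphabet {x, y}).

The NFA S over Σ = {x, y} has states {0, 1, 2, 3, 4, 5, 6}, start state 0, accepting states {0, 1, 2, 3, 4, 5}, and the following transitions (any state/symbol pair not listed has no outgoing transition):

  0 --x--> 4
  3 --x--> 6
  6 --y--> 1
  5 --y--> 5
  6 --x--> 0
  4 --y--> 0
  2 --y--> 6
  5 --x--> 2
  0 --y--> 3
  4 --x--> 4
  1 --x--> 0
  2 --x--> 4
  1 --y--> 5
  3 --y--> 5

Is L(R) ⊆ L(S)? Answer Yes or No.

No

The string yx is in L(R) but not in L(S).
So L(R) ⊄ L(S).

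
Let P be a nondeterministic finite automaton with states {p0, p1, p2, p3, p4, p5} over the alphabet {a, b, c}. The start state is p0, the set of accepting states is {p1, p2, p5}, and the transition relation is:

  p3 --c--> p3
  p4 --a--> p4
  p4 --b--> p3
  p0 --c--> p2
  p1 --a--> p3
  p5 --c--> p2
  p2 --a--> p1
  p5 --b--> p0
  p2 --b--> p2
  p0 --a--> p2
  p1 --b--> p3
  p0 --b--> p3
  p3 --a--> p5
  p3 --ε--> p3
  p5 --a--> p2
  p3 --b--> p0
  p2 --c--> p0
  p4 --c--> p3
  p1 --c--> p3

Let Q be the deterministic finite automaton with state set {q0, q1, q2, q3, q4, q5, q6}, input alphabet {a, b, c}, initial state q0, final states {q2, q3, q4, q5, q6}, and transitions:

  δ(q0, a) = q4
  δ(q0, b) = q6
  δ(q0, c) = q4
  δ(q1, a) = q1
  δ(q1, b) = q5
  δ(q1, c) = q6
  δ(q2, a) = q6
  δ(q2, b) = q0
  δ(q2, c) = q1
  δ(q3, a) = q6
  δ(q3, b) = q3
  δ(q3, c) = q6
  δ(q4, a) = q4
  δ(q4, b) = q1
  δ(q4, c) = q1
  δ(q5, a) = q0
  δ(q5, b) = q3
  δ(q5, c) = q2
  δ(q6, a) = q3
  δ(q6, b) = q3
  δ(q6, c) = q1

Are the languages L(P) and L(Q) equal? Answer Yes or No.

The string ab is accepted by P but rejected by Q.
So L(P) ≠ L(Q).

No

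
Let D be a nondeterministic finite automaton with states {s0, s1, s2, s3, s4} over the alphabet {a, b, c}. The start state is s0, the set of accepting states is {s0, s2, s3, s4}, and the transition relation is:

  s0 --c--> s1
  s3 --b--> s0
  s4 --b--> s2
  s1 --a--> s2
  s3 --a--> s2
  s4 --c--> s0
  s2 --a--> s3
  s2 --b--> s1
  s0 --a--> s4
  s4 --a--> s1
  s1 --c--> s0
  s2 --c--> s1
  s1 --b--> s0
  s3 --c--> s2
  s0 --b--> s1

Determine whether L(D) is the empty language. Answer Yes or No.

The empty string ε is accepted: the run s0 ends in the accepting state s0.
Since at least one string is accepted, L(D) is not empty.

No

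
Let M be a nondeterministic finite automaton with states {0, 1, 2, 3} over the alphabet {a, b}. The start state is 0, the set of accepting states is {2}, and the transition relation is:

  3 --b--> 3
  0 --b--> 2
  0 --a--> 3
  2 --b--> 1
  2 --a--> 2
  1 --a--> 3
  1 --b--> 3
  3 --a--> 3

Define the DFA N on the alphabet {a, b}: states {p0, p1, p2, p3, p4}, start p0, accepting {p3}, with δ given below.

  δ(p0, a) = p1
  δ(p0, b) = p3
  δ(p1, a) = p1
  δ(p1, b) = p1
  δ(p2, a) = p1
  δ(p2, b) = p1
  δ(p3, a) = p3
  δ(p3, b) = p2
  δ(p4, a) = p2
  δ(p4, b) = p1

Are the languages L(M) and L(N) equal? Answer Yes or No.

Yes

Exploring the product automaton M × N from the start pair (0, p0), following both machines on each input symbol, reaches 4 state pairs: (0, p0), (3, p1), (2, p3), (1, p2).
M accepts in {2} and N accepts in {p3}. In every reachable pair the two components are either both accepting — (2, p3) — or both non-accepting, so no string is accepted by exactly one of the machines: L(M) \ L(N) and L(N) \ L(M) are both empty.
Hence every string is accepted by M iff it is accepted by N, and the two languages coincide.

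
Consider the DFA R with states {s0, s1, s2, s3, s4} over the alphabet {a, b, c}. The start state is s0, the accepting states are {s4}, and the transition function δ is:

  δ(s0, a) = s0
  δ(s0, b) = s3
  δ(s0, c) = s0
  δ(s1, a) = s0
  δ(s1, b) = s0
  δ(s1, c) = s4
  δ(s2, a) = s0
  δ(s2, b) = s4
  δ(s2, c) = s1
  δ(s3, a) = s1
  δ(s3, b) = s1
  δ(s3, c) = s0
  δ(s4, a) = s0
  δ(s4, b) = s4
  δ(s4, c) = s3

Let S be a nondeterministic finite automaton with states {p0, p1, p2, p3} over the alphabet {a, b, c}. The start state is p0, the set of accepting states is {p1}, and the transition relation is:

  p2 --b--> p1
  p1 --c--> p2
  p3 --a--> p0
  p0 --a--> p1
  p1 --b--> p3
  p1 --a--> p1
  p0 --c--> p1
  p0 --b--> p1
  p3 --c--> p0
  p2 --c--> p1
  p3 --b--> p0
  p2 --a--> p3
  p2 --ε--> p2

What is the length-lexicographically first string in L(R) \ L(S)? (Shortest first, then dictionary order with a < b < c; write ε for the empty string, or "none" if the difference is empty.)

bac

The string bac is accepted by R but not by S.
No shorter string lies in the difference, and bac is the lexicographically first length-3 string in L(R) \ L(S).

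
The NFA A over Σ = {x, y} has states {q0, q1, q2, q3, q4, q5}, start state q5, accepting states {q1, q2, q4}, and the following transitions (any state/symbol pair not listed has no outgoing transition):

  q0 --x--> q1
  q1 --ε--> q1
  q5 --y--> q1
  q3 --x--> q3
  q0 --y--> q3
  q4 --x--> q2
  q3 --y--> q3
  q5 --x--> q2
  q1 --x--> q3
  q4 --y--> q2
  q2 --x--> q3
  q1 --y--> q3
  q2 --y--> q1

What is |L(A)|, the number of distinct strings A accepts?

The useful subgraph on states {q1, q2, q5} is acyclic, so L(A) is finite; the longest accepting path visits 3 useful states, giving maximum string length 2.
Counting accepting paths from q5 by length: 2 of length 1, 1 of length 2. Total 3.

3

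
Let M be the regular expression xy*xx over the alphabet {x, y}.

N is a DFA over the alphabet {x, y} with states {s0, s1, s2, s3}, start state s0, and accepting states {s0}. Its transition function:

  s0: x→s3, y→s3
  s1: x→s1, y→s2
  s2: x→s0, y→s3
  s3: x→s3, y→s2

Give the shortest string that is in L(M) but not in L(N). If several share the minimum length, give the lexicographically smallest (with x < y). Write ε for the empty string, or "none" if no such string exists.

xxx

The string xxx is accepted by M but not by N.
No shorter string lies in the difference, and xxx is the lexicographically first length-3 string in L(M) \ L(N).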